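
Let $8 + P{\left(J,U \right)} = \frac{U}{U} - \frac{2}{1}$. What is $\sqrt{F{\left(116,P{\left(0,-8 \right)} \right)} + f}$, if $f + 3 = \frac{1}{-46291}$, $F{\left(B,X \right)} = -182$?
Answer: $\frac{2 i \sqrt{99107133069}}{46291} \approx 13.601 i$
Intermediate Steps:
$P{\left(J,U \right)} = -9$ ($P{\left(J,U \right)} = -8 + \left(\frac{U}{U} - \frac{2}{1}\right) = -8 + \left(1 - 2\right) = -8 - 1 = -9$)
$f = - \frac{138874}{46291}$ ($f = -3 + \frac{1}{-46291} = -3 - \frac{1}{46291} = - \frac{138874}{46291} \approx -3.0$)
$\sqrt{F{\left(116,P{\left(0,-8 \right)} \right)} + f} = \sqrt{-182 - \frac{138874}{46291}} = \sqrt{- \frac{8563836}{46291}} = \frac{2 i \sqrt{99107133069}}{46291}$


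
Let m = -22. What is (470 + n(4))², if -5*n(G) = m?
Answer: 5626384/25 ≈ 2.2506e+5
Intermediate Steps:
n(G) = 22/5 (n(G) = -⅕*(-22) = 22/5)
(470 + n(4))² = (470 + 22/5)² = (2372/5)² = 5626384/25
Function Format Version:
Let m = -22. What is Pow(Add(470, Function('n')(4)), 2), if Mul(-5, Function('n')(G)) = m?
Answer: Rational(5626384, 25) ≈ 2.2506e+5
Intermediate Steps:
Function('n')(G) = Rational(22, 5) (Function('n')(G) = Mul(Rational(-1, 5), -22) = Rational(22, 5))
Pow(Add(470, Function('n')(4)), 2) = Pow(Add(470, Rational(22, 5)), 2) = Pow(Rational(2372, 5), 2) = Rational(5626384, 25)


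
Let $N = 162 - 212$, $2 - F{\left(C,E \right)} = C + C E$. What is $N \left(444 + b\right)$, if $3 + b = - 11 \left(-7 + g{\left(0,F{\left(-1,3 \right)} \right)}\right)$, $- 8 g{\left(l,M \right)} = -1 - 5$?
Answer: $- \frac{50975}{2} \approx -25488.0$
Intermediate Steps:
$F{\left(C,E \right)} = 2 - C - C E$ ($F{\left(C,E \right)} = 2 - \left(C + C E\right) = 2 - C - C E$)
$N = -50$ ($N = 162 - 212 = -50$)
$g{\left(l,M \right)} = \frac{3}{4}$ ($g{\left(l,M \right)} = - \frac{-1 - 5}{8} = \left(- \frac{1}{8}\right) \left(-6\right) = \frac{3}{4}$)
$b = \frac{263}{4}$ ($b = -3 - 11 \left(-7 + \frac{3}{4}\right) = -3 - - \frac{275}{4} = -3 + \frac{275}{4} = \frac{263}{4} \approx 65.75$)
$N \left(444 + b\right) = - 50 \left(444 + \frac{263}{4}\right) = \left(-50\right) \frac{2039}{4} = - \frac{50975}{2}$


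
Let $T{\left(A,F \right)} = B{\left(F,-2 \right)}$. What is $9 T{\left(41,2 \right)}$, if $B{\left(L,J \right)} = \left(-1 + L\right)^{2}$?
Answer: $9$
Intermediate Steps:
$T{\left(A,F \right)} = \left(-1 + F\right)^{2}$
$9 T{\left(41,2 \right)} = 9 \left(-1 + 2\right)^{2} = 9 \cdot 1^{2} = 9 \cdot 1 = 9$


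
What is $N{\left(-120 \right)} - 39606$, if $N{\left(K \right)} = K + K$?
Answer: $-39846$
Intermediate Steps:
$N{\left(K \right)} = 2 K$
$N{\left(-120 \right)} - 39606 = 2 \left(-120\right) - 39606 = -240 - 39606 = -39846$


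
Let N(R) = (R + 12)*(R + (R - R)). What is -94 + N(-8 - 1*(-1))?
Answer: -129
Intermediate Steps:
N(R) = R*(12 + R) (N(R) = (12 + R)*(R + 0) = (12 + R)*R = R*(12 + R))
-94 + N(-8 - 1*(-1)) = -94 + (-8 - 1*(-1))*(12 + (-8 - 1*(-1))) = -94 + (-8 + 1)*(12 + (-8 + 1)) = -94 - 7*(12 - 7) = -94 - 7*5 = -94 - 35 = -129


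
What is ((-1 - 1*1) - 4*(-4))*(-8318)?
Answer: -116452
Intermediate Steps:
((-1 - 1*1) - 4*(-4))*(-8318) = ((-1 - 1) + 16)*(-8318) = (-2 + 16)*(-8318) = 14*(-8318) = -116452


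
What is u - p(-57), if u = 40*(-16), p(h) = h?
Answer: -583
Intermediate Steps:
u = -640
u - p(-57) = -640 - 1*(-57) = -640 + 57 = -583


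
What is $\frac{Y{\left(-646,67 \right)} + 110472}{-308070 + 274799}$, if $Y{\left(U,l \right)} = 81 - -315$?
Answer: $- \frac{110868}{33271} \approx -3.3323$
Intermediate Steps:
$Y{\left(U,l \right)} = 396$ ($Y{\left(U,l \right)} = 81 + 315 = 396$)
$\frac{Y{\left(-646,67 \right)} + 110472}{-308070 + 274799} = \frac{396 + 110472}{-308070 + 274799} = \frac{110868}{-33271} = 110868 \left(- \frac{1}{33271}\right) = - \frac{110868}{33271}$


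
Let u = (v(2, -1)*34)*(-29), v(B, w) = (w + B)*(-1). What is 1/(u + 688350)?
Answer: 1/689336 ≈ 1.4507e-6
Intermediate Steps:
v(B, w) = -B - w (v(B, w) = (B + w)*(-1) = -B - w)
u = 986 (u = ((-1*2 - 1*(-1))*34)*(-29) = ((-2 + 1)*34)*(-29) = -1*34*(-29) = -34*(-29) = 986)
1/(u + 688350) = 1/(986 + 688350) = 1/689336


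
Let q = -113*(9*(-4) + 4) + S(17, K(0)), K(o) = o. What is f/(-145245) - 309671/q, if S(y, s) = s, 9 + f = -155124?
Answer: -14805734489/175068640 ≈ -84.571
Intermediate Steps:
f = -155133 (f = -9 - 155124 = -155133)
q = 3616 (q = -113*(9*(-4) + 4) + 0 = -113*(-36 + 4) + 0 = -113*(-32) + 0 = 3616 + 0 = 3616)
f/(-145245) - 309671/q = -155133/(-145245) - 309671/3616 = -155133*(-1/145245) - 309671*1/3616 = 51711/48415 - 309671/3616 = -14805734489/175068640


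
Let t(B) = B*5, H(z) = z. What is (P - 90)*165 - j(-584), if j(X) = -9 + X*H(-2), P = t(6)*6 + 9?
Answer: 15176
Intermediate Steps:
t(B) = 5*B
P = 189 (P = (5*6)*6 + 9 = 30*6 + 9 = 180 + 9 = 189)
j(X) = -9 - 2*X (j(X) = -9 + X*(-2) = -9 - 2*X)
(P - 90)*165 - j(-584) = (189 - 90)*165 - (-9 - 2*(-584)) = 99*165 - (-9 + 1168) = 16335 - 1*1159 = 16335 - 1159 = 15176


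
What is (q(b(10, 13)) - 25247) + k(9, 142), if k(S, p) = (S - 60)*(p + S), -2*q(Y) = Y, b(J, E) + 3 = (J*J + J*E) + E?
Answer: -33068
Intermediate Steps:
b(J, E) = -3 + E + J² + E*J (b(J, E) = -3 + ((J*J + J*E) + E) = -3 + ((J² + E*J) + E) = -3 + (E + J² + E*J) = -3 + E + J² + E*J)
q(Y) = -Y/2
k(S, p) = (-60 + S)*(S + p)
(q(b(10, 13)) - 25247) + k(9, 142) = (-(-3 + 13 + 10² + 13*10)/2 - 25247) + (9² - 60*9 - 60*142 + 9*142) = (-(-3 + 13 + 100 + 130)/2 - 25247) + (81 - 540 - 8520 + 1278) = (-½*240 - 25247) - 7701 = (-120 - 25247) - 7701 = -25367 - 7701 = -33068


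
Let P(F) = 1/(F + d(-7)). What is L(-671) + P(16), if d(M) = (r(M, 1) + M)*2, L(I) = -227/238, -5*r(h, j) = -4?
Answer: -724/1071 ≈ -0.67600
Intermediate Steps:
r(h, j) = ⅘ (r(h, j) = -⅕*(-4) = ⅘)
L(I) = -227/238 (L(I) = -227*1/238 = -227/238)
d(M) = 8/5 + 2*M (d(M) = (⅘ + M)*2 = 8/5 + 2*M)
P(F) = 1/(-62/5 + F) (P(F) = 1/(F + (8/5 + 2*(-7))) = 1/(F + (8/5 - 14)) = 1/(F - 62/5) = 1/(-62/5 + F))
L(-671) + P(16) = -227/238 + 5/(-62 + 5*16) = -227/238 + 5/(-62 + 80) = -227/238 + 5/18 = -724/1071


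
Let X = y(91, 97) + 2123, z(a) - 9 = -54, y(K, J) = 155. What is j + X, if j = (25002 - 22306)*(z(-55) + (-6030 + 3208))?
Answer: -7727154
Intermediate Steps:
z(a) = -45 (z(a) = 9 - 54 = -45)
X = 2278 (X = 155 + 2123 = 2278)
j = -7729432 (j = (25002 - 22306)*(-45 + (-6030 + 3208)) = 2696*(-45 - 2822) = 2696*(-2867) = -7729432)
j + X = -7729432 + 2278 = -7727154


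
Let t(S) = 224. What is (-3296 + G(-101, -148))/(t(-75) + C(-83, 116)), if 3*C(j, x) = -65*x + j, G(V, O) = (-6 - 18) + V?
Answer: 3421/2317 ≈ 1.4765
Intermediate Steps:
G(V, O) = -24 + V
C(j, x) = -65*x/3 + j/3 (C(j, x) = (-65*x + j)/3 = (j - 65*x)/3 = -65*x/3 + j/3)
(-3296 + G(-101, -148))/(t(-75) + C(-83, 116)) = (-3296 + (-24 - 101))/(224 + (-65/3*116 + (⅓)*(-83))) = (-3296 - 125)/(224 + (-7540/3 - 83/3)) = -3421/(224 - 2541) = -3421/(-2317) = -3421*(-1/2317) = 3421/2317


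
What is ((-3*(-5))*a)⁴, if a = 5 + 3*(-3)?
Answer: 12960000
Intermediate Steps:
a = -4 (a = 5 - 9 = -4)
((-3*(-5))*a)⁴ = (-3*(-5)*(-4))⁴ = (15*(-4))⁴ = (-60)⁴ = 12960000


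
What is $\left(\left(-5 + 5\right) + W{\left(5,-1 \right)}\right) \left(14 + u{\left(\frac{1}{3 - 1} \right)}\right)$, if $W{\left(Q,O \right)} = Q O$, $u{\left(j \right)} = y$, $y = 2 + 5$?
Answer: $-105$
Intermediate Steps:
$y = 7$
$u{\left(j \right)} = 7$
$W{\left(Q,O \right)} = O Q$
$\left(\left(-5 + 5\right) + W{\left(5,-1 \right)}\right) \left(14 + u{\left(\frac{1}{3 - 1} \right)}\right) = \left(\left(-5 + 5\right) - 5\right) \left(14 + 7\right) = \left(0 - 5\right) 21 = \left(-5\right) 21 = -105$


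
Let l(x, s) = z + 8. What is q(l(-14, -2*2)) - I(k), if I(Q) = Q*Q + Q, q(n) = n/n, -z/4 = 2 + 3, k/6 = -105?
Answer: -396269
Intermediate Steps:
k = -630 (k = 6*(-105) = -630)
z = -20 (z = -4*(2 + 3) = -4*5 = -20)
l(x, s) = -12 (l(x, s) = -20 + 8 = -12)
q(n) = 1
I(Q) = Q + Q**2 (I(Q) = Q**2 + Q = Q + Q**2)
q(l(-14, -2*2)) - I(k) = 1 - (-630)*(1 - 630) = 1 - (-630)*(-629) = 1 - 1*396270 = 1 - 396270 = -396269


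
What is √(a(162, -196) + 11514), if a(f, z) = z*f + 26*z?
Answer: I*√25334 ≈ 159.17*I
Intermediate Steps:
a(f, z) = 26*z + f*z (a(f, z) = f*z + 26*z = 26*z + f*z)
√(a(162, -196) + 11514) = √(-196*(26 + 162) + 11514) = √(-196*188 + 11514) = √(-36848 + 11514) = √(-25334) = I*√25334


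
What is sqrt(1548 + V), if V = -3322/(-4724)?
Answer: sqrt(8640283394)/2362 ≈ 39.354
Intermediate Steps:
V = 1661/2362 (V = -3322*(-1/4724) = 1661/2362 ≈ 0.70322)
sqrt(1548 + V) = sqrt(1548 + 1661/2362) = sqrt(3658037/2362) = sqrt(8640283394)/2362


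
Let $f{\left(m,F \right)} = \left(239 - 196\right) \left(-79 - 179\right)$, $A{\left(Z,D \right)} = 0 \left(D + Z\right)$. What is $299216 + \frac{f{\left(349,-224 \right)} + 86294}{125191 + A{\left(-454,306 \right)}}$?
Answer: $\frac{37459225456}{125191} \approx 2.9922 \cdot 10^{5}$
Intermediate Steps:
$A{\left(Z,D \right)} = 0$
$f{\left(m,F \right)} = -11094$ ($f{\left(m,F \right)} = 43 \left(-258\right) = -11094$)
$299216 + \frac{f{\left(349,-224 \right)} + 86294}{125191 + A{\left(-454,306 \right)}} = 299216 + \frac{-11094 + 86294}{125191 + 0} = 299216 + \frac{75200}{125191} = \frac{37459225456}{125191}$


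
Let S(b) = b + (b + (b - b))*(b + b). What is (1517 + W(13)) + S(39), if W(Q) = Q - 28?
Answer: 4583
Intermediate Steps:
W(Q) = -28 + Q
S(b) = b + 2*b² (S(b) = b + (b + 0)*(2*b) = b + b*(2*b) = b + 2*b²)
(1517 + W(13)) + S(39) = (1517 + (-28 + 13)) + 39*(1 + 2*39) = (1517 - 15) + 39*(1 + 78) = 1502 + 39*79 = 1502 + 3081 = 4583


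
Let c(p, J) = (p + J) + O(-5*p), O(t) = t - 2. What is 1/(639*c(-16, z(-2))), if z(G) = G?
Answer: 1/38340 ≈ 2.6082e-5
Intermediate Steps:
O(t) = -2 + t
c(p, J) = -2 + J - 4*p (c(p, J) = (p + J) + (-2 - 5*p) = (J + p) + (-2 - 5*p) = -2 + J - 4*p)
1/(639*c(-16, z(-2))) = 1/(639*(-2 - 2 - 4*(-16))) = 1/(639*(-2 - 2 + 64)) = (1/639)/60 = (1/639)*(1/60) = 1/38340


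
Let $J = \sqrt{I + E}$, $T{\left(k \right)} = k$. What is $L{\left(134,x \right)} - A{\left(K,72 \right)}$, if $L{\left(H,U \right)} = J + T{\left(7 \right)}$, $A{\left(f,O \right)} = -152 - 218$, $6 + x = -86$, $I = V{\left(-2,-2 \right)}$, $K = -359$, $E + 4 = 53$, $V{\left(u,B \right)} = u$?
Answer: $377 + \sqrt{47} \approx 383.86$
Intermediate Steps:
$E = 49$ ($E = -4 + 53 = 49$)
$I = -2$
$x = -92$ ($x = -6 - 86 = -92$)
$J = \sqrt{47}$ ($J = \sqrt{-2 + 49} = \sqrt{47} \approx 6.8557$)
$A{\left(f,O \right)} = -370$ ($A{\left(f,O \right)} = -152 - 218 = -370$)
$L{\left(H,U \right)} = 7 + \sqrt{47}$ ($L{\left(H,U \right)} = \sqrt{47} + 7 = 7 + \sqrt{47}$)
$L{\left(134,x \right)} - A{\left(K,72 \right)} = \left(7 + \sqrt{47}\right) - -370 = \left(7 + \sqrt{47}\right) + 370 = 377 + \sqrt{47}$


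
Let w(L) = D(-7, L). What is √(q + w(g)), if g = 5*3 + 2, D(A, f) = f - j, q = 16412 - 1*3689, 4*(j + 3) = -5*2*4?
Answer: 3*√1417 ≈ 112.93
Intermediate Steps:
j = -13 (j = -3 + (-5*2*4)/4 = -3 + (-10*4)/4 = -3 + (¼)*(-40) = -3 - 10 = -13)
q = 12723 (q = 16412 - 3689 = 12723)
D(A, f) = 13 + f (D(A, f) = f - 1*(-13) = f + 13 = 13 + f)
g = 17 (g = 15 + 2 = 17)
w(L) = 13 + L
√(q + w(g)) = √(12723 + (13 + 17)) = √(12723 + 30) = √12753 = 3*√1417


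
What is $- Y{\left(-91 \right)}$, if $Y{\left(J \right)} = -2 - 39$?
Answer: $41$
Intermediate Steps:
$Y{\left(J \right)} = -41$ ($Y{\left(J \right)} = -2 - 39 = -41$)
$- Y{\left(-91 \right)} = \left(-1\right) \left(-41\right) = 41$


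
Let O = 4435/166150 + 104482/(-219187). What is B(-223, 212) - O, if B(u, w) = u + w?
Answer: -76841906119/7283584010 ≈ -10.550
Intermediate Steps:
O = -3277517991/7283584010 (O = 4435*(1/166150) + 104482*(-1/219187) = 887/33230 - 104482/219187 = -3277517991/7283584010 ≈ -0.44999)
B(-223, 212) - O = (-223 + 212) - 1*(-3277517991/7283584010) = -11 + 3277517991/7283584010 = -76841906119/7283584010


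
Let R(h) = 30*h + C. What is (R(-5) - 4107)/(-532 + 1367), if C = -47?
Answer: -4304/835 ≈ -5.1545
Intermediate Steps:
R(h) = -47 + 30*h (R(h) = 30*h - 47 = -47 + 30*h)
(R(-5) - 4107)/(-532 + 1367) = ((-47 + 30*(-5)) - 4107)/(-532 + 1367) = ((-47 - 150) - 4107)/835 = (-197 - 4107)*(1/835) = -4304*1/835 = -4304/835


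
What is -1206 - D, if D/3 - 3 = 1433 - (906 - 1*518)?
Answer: -4350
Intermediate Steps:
D = 3144 (D = 9 + 3*(1433 - (906 - 1*518)) = 9 + 3*(1433 - (906 - 518)) = 9 + 3*(1433 - 1*388) = 9 + 3*(1433 - 388) = 9 + 3*1045 = 9 + 3135 = 3144)
-1206 - D = -1206 - 1*3144 = -1206 - 3144 = -4350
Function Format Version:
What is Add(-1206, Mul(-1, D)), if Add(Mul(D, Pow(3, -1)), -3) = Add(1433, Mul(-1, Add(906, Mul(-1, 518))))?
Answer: -4350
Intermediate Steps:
D = 3144 (D = Add(9, Mul(3, Add(1433, Mul(-1, Add(906, Mul(-1, 518)))))) = Add(9, Mul(3, Add(1433, Mul(-1, Add(906, -518))))) = Add(9, Mul(3, Add(1433, Mul(-1, 388)))) = Add(9, Mul(3, Add(1433, -388))) = Add(9, Mul(3, 1045)) = Add(9, 3135) = 3144)
Add(-1206, Mul(-1, D)) = Add(-1206, Mul(-1, 3144)) = Add(-1206, -3144) = -4350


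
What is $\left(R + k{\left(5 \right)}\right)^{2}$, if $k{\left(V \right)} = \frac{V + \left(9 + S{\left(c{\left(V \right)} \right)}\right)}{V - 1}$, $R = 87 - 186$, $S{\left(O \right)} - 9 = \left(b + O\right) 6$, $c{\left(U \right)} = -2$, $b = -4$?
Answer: $\frac{167281}{16} \approx 10455.0$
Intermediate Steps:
$S{\left(O \right)} = -15 + 6 O$ ($S{\left(O \right)} = 9 + \left(-4 + O\right) 6 = 9 + \left(-24 + 6 O\right) = -15 + 6 O$)
$R = -99$
$k{\left(V \right)} = \frac{-18 + V}{-1 + V}$ ($k{\left(V \right)} = \frac{V + \left(9 + \left(-15 + 6 \left(-2\right)\right)\right)}{V - 1} = \frac{V + \left(9 - 27\right)}{-1 + V} = \frac{V - 18}{-1 + V} = \frac{-18 + V}{-1 + V}$)
$\left(R + k{\left(5 \right)}\right)^{2} = \left(-99 + \frac{-18 + 5}{-1 + 5}\right)^{2} = \left(-99 + \frac{1}{4} \left(-13\right)\right)^{2} = \left(-99 - \frac{13}{4}\right)^{2} = \left(- \frac{409}{4}\right)^{2} = \frac{167281}{16}$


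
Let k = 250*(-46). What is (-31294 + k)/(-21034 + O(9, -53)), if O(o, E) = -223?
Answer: 42794/21257 ≈ 2.0132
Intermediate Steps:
k = -11500
(-31294 + k)/(-21034 + O(9, -53)) = (-31294 - 11500)/(-21034 - 223) = -42794/(-21257) = -42794*(-1/21257) = 42794/21257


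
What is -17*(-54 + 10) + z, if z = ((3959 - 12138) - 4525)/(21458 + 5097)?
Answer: 19850436/26555 ≈ 747.52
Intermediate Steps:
z = -12704/26555 (z = (-8179 - 4525)/26555 = -12704*1/26555 = -12704/26555 ≈ -0.47840)
-17*(-54 + 10) + z = -17*(-54 + 10) - 12704/26555 = -17*(-44) - 12704/26555 = 748 - 12704/26555 = 19850436/26555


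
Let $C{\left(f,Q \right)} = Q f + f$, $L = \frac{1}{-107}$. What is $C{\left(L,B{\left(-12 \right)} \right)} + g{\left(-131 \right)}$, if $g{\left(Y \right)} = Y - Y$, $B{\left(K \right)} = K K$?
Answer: $- \frac{145}{107} \approx -1.3551$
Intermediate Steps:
$B{\left(K \right)} = K^{2}$
$g{\left(Y \right)} = 0$
$L = - \frac{1}{107} \approx -0.0093458$
$C{\left(f,Q \right)} = f + Q f$
$C{\left(L,B{\left(-12 \right)} \right)} + g{\left(-131 \right)} = - \frac{1 + \left(-12\right)^{2}}{107} + 0 = - \frac{1 + 144}{107} + 0 = \left(- \frac{1}{107}\right) 145 + 0 = - \frac{145}{107} + 0 = - \frac{145}{107}$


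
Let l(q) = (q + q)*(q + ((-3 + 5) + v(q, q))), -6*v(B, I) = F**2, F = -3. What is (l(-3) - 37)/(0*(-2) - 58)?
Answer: 11/29 ≈ 0.37931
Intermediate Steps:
v(B, I) = -3/2 (v(B, I) = -1/6*(-3)**2 = -1/6*9 = -3/2)
l(q) = 2*q*(1/2 + q) (l(q) = (q + q)*(q + ((-3 + 5) - 3/2)) = (2*q)*(q + (2 - 3/2)) = (2*q)*(q + 1/2) = (2*q)*(1/2 + q) = 2*q*(1/2 + q))
(l(-3) - 37)/(0*(-2) - 58) = (-3*(1 + 2*(-3)) - 37)/(0*(-2) - 58) = (-3*(1 - 6) - 37)/(0 - 58) = (-3*(-5) - 37)/(-58) = (15 - 37)*(-1/58) = -22*(-1/58) = 11/29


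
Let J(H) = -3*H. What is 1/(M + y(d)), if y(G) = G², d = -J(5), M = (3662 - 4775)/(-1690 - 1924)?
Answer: 3614/814263 ≈ 0.0044384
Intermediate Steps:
M = 1113/3614 (M = -1113/(-3614) = -1113*(-1/3614) = 1113/3614 ≈ 0.30797)
d = 15 (d = -(-3)*5 = -1*(-15) = 15)
1/(M + y(d)) = 1/(1113/3614 + 15²) = 1/(1113/3614 + 225) = 1/(814263/3614) = 3614/814263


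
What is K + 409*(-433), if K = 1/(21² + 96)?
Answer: -95101088/537 ≈ -1.7710e+5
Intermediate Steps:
K = 1/537 (K = 1/(441 + 96) = 1/537 ≈ 0.0018622)
K + 409*(-433) = 1/537 + 409*(-433) = 1/537 - 177097 = -95101088/537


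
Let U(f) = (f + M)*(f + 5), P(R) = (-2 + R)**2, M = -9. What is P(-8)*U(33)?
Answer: 91200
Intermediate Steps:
U(f) = (-9 + f)*(5 + f) (U(f) = (f - 9)*(f + 5) = (-9 + f)*(5 + f))
P(-8)*U(33) = (-2 - 8)**2*(-45 + 33**2 - 4*33) = (-10)**2*(-45 + 1089 - 132) = 100*912 = 91200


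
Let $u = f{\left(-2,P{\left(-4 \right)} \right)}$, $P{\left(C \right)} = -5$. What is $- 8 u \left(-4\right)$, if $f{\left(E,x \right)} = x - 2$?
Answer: $-224$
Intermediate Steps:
$f{\left(E,x \right)} = -2 + x$
$u = -7$ ($u = -2 - 5 = -7$)
$- 8 u \left(-4\right) = \left(-8\right) \left(-7\right) \left(-4\right) = 56 \left(-4\right) = -224$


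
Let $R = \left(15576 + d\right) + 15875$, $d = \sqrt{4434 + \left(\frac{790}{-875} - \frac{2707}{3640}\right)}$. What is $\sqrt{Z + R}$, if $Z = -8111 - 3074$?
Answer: $\frac{\sqrt{342495400 + 65 \sqrt{299627094}}}{130} \approx 142.59$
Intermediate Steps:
$d = \frac{\sqrt{299627094}}{260}$ ($d = \sqrt{4434 + \left(790 \left(- \frac{1}{875}\right) - \frac{2707}{3640}\right)} = \sqrt{4434 - \frac{4281}{2600}} = \sqrt{\frac{11524119}{2600}} = \frac{\sqrt{299627094}}{260} \approx 66.576$)
$Z = -11185$
$R = 31451 + \frac{\sqrt{299627094}}{260}$ ($R = \left(15576 + \frac{\sqrt{299627094}}{260}\right) + 15875 = 31451 + \frac{\sqrt{299627094}}{260} \approx 31518.0$)
$\sqrt{Z + R} = \sqrt{-11185 + \left(31451 + \frac{\sqrt{299627094}}{260}\right)} = \sqrt{20266 + \frac{\sqrt{299627094}}{260}}$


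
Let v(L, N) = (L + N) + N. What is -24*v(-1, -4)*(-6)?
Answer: -1296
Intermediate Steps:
v(L, N) = L + 2*N
-24*v(-1, -4)*(-6) = -24*(-1 + 2*(-4))*(-6) = -24*(-1 - 8)*(-6) = -24*(-9)*(-6) = 216*(-6) = -1296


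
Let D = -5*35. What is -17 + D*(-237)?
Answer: 41458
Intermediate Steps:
D = -175
-17 + D*(-237) = -17 - 175*(-237) = -17 + 41475 = 41458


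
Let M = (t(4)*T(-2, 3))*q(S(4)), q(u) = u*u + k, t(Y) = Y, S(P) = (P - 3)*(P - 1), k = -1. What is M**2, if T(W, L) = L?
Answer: 9216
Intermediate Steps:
S(P) = (-1 + P)*(-3 + P) (S(P) = (-3 + P)*(-1 + P) = (-1 + P)*(-3 + P))
q(u) = -1 + u**2 (q(u) = u*u - 1 = u**2 - 1 = -1 + u**2)
M = 96 (M = (4*3)*(-1 + (3 + 4**2 - 4*4)**2) = 12*(-1 + (3 + 16 - 16)**2) = 12*(-1 + 3**2) = 12*(-1 + 9) = 12*8 = 96)
M**2 = 96**2 = 9216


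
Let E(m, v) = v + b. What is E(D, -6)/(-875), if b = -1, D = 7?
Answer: 1/125 ≈ 0.0080000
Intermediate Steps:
E(m, v) = -1 + v (E(m, v) = v - 1 = -1 + v)
E(D, -6)/(-875) = (-1 - 6)/(-875) = -7*(-1/875) = 1/125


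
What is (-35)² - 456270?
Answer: -455045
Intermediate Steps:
(-35)² - 456270 = 1225 - 456270 = -455045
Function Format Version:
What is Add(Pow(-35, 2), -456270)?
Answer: -455045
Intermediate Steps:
Add(Pow(-35, 2), -456270) = Add(1225, -456270) = -455045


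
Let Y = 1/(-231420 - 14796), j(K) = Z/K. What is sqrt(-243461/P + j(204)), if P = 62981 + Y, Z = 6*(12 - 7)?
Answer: I*sqrt(1033677657036187280950870)/527235616430 ≈ 1.9284*I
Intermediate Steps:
Z = 30 (Z = 6*5 = 30)
j(K) = 30/K
Y = -1/246216 (Y = 1/(-246216) = -1/246216 ≈ -4.0615e-6)
P = 15506929895/246216 (P = 62981 - 1/246216 = 15506929895/246216 ≈ 62981.)
sqrt(-243461/P + j(204)) = sqrt(-243461/15506929895/246216 + 30/204) = sqrt(-243461*246216/15506929895 + 30*(1/204)) = sqrt(-59943993576/15506929895 + 5/34) = sqrt(-1960561132109/527235616430) = I*sqrt(1033677657036187280950870)/527235616430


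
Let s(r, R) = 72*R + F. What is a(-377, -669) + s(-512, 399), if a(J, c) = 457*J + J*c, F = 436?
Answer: 109088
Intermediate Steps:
s(r, R) = 436 + 72*R (s(r, R) = 72*R + 436 = 436 + 72*R)
a(-377, -669) + s(-512, 399) = -377*(457 - 669) + (436 + 72*399) = -377*(-212) + (436 + 28728) = 79924 + 29164 = 109088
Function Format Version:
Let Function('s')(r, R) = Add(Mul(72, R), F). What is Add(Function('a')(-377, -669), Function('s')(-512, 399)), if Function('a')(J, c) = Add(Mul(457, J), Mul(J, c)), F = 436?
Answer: 109088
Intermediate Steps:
Function('s')(r, R) = Add(436, Mul(72, R)) (Function('s')(r, R) = Add(Mul(72, R), 436) = Add(436, Mul(72, R)))
Add(Function('a')(-377, -669), Function('s')(-512, 399)) = Add(Mul(-377, Add(457, -669)), Add(436, Mul(72, 399))) = Add(Mul(-377, -212), Add(436, 28728)) = Add(79924, 29164) = 109088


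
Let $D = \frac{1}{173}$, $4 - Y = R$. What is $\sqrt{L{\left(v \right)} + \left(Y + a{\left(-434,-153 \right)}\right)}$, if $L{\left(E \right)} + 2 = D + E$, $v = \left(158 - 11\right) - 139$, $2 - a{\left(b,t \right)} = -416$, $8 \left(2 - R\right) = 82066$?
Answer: $\frac{\sqrt{1279076365}}{346} \approx 103.36$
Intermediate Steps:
$R = - \frac{41025}{4}$ ($R = 2 - \frac{41033}{4} = - \frac{41025}{4} \approx -10256.0$)
$a{\left(b,t \right)} = 418$ ($a{\left(b,t \right)} = 2 - -416 = 2 + 416 = 418$)
$Y = \frac{41041}{4}$ ($Y = 4 - - \frac{41025}{4} = 4 + \frac{41025}{4} = \frac{41041}{4} \approx 10260.0$)
$D = \frac{1}{173} \approx 0.0057803$
$v = 8$ ($v = 147 - 139 = 8$)
$L{\left(E \right)} = - \frac{345}{173} + E$ ($L{\left(E \right)} = -2 + \left(\frac{1}{173} + E\right) = - \frac{345}{173} + E$)
$\sqrt{L{\left(v \right)} + \left(Y + a{\left(-434,-153 \right)}\right)} = \sqrt{\left(- \frac{345}{173} + 8\right) + \left(\frac{41041}{4} + 418\right)} = \sqrt{\frac{1039}{173} + \frac{42713}{4}} = \sqrt{\frac{7393505}{692}} = \frac{\sqrt{1279076365}}{346}$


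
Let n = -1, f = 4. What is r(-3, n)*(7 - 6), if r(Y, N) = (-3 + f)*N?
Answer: -1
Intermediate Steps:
r(Y, N) = N (r(Y, N) = (-3 + 4)*N = 1*N = N)
r(-3, n)*(7 - 6) = -(7 - 6) = -1*1 = -1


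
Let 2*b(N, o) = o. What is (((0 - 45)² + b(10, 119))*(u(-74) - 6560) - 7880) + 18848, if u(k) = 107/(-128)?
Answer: -3498264195/256 ≈ -1.3665e+7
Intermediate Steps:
b(N, o) = o/2
u(k) = -107/128 (u(k) = 107*(-1/128) = -107/128)
(((0 - 45)² + b(10, 119))*(u(-74) - 6560) - 7880) + 18848 = (((0 - 45)² + (½)*119)*(-107/128 - 6560) - 7880) + 18848 = (((-45)² + 119/2)*(-839787/128) - 7880) + 18848 = ((2025 + 119/2)*(-839787/128) - 7880) + 18848 = ((4169/2)*(-839787/128) - 7880) + 18848 = (-3501072003/256 - 7880) + 18848 = -3503089283/256 + 18848 = -3498264195/256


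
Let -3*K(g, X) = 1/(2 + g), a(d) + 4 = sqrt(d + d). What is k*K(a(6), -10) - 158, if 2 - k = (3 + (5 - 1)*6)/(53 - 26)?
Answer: -1897/12 - sqrt(3)/12 ≈ -158.23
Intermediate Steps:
a(d) = -4 + sqrt(2)*sqrt(d) (a(d) = -4 + sqrt(d + d) = -4 + sqrt(2*d) = -4 + sqrt(2)*sqrt(d))
K(g, X) = -1/(3*(2 + g))
k = 1 (k = 2 - (3 + (5 - 1)*6)/(53 - 26) = 2 - (3 + 4*6)/27 = 2 - (3 + 24)/27 = 2 - 27/27 = 2 - 1*1 = 2 - 1 = 1)
k*K(a(6), -10) - 158 = 1*(-1/(6 + 3*(-4 + sqrt(2)*sqrt(6)))) - 158 = 1*(-1/(6 + 3*(-4 + 2*sqrt(3)))) - 158 = 1*(-1/(6 + (-12 + 6*sqrt(3)))) - 158 = 1*(-1/(-6 + 6*sqrt(3))) - 158 = -1/(-6 + 6*sqrt(3)) - 158 = -158 - 1/(-6 + 6*sqrt(3))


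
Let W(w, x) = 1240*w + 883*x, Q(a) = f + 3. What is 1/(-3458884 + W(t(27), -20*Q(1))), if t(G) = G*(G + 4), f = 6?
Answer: -1/2579944 ≈ -3.8761e-7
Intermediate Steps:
Q(a) = 9 (Q(a) = 6 + 3 = 9)
t(G) = G*(4 + G)
W(w, x) = 883*x + 1240*w
1/(-3458884 + W(t(27), -20*Q(1))) = 1/(-3458884 + (883*(-20*9) + 1240*(27*(4 + 27)))) = 1/(-3458884 + (883*(-180) + 1240*(27*31))) = 1/(-3458884 + (-158940 + 1240*837)) = 1/(-3458884 + (-158940 + 1037880)) = 1/(-3458884 + 878940) = 1/(-2579944) = -1/2579944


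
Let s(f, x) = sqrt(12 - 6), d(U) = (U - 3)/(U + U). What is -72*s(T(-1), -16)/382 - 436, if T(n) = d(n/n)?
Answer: -436 - 36*sqrt(6)/191 ≈ -436.46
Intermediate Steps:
d(U) = (-3 + U)/(2*U) (d(U) = (-3 + U)/((2*U)) = (-3 + U)*(1/(2*U)) = (-3 + U)/(2*U))
T(n) = -1 (T(n) = (-3 + n/n)/(2*((n/n))) = (1/2)*(-3 + 1)/1 = (1/2)*1*(-2) = -1)
s(f, x) = sqrt(6)
-72*s(T(-1), -16)/382 - 436 = -72*sqrt(6)/382 - 436 = -36*sqrt(6)/191 - 436 = -436 - 36*sqrt(6)/191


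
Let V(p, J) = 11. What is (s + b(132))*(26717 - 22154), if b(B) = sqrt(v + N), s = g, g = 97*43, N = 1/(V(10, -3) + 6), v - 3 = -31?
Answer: 19032273 + 22815*I*sqrt(323)/17 ≈ 1.9032e+7 + 24120.0*I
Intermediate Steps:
v = -28 (v = 3 - 31 = -28)
N = 1/17 (N = 1/(11 + 6) = 1/17 ≈ 0.058824)
g = 4171
s = 4171
b(B) = 5*I*sqrt(323)/17 (b(B) = sqrt(-28 + 1/17) = sqrt(-475/17) = 5*I*sqrt(323)/17)
(s + b(132))*(26717 - 22154) = (4171 + 5*I*sqrt(323)/17)*(26717 - 22154) = (4171 + 5*I*sqrt(323)/17)*4563 = 19032273 + 22815*I*sqrt(323)/17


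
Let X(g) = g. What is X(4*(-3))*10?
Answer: -120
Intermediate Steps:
X(4*(-3))*10 = (4*(-3))*10 = -12*10 = -120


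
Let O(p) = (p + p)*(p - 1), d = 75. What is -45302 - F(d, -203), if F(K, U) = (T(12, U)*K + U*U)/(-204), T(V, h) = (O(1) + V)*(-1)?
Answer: -9201299/204 ≈ -45104.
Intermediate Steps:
O(p) = 2*p*(-1 + p) (O(p) = (2*p)*(-1 + p) = 2*p*(-1 + p))
T(V, h) = -V (T(V, h) = (2*1*(-1 + 1) + V)*(-1) = (2*1*0 + V)*(-1) = (0 + V)*(-1) = V*(-1) = -V)
F(K, U) = -U²/204 + K/17 (F(K, U) = ((-1*12)*K + U*U)/(-204) = (-12*K + U²)*(-1/204) = (U² - 12*K)*(-1/204) = -U²/204 + K/17)
-45302 - F(d, -203) = -45302 - (-1/204*(-203)² + (1/17)*75) = -45302 - (-1/204*41209 + 75/17) = -45302 - (-41209/204 + 75/17) = -45302 - 1*(-40309/204) = -45302 + 40309/204 = -9201299/204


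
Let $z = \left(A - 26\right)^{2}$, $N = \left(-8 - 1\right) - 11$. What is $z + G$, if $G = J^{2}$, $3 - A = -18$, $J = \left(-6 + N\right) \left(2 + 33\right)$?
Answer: $828125$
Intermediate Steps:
$N = -20$ ($N = -9 - 11 = -20$)
$J = -910$ ($J = \left(-6 - 20\right) \left(2 + 33\right) = \left(-26\right) 35 = -910$)
$A = 21$ ($A = 3 - -18 = 3 + 18 = 21$)
$G = 828100$ ($G = \left(-910\right)^{2} = 828100$)
$z = 25$ ($z = \left(21 - 26\right)^{2} = \left(-5\right)^{2} = 25$)
$z + G = 25 + 828100 = 828125$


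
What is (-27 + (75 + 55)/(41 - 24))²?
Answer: 108241/289 ≈ 374.54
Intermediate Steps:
(-27 + (75 + 55)/(41 - 24))² = (-27 + 130/17)² = (-329/17)² = 108241/289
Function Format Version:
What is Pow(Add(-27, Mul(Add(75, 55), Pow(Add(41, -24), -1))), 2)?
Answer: Rational(108241, 289) ≈ 374.54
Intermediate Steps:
Pow(Add(-27, Mul(Add(75, 55), Pow(Add(41, -24), -1))), 2) = Pow(Add(-27, Mul(130, Pow(17, -1))), 2) = Pow(Add(-27, Mul(130, Rational(1, 17))), 2) = Pow(Add(-27, Rational(130, 17)), 2) = Pow(Rational(-329, 17), 2) = Rational(108241, 289)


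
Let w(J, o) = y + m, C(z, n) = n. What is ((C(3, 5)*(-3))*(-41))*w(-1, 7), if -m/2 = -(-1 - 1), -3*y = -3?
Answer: -1845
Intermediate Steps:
y = 1 (y = -1/3*(-3) = 1)
m = -4 (m = -(-2)*(-1 - 1) = -(-2)*(-2) = -2*2 = -4)
w(J, o) = -3 (w(J, o) = 1 - 4 = -3)
((C(3, 5)*(-3))*(-41))*w(-1, 7) = ((5*(-3))*(-41))*(-3) = -15*(-41)*(-3) = 615*(-3) = -1845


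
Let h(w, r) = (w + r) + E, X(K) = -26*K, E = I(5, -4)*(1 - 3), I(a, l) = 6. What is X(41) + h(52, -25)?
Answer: -1051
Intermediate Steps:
E = -12 (E = 6*(1 - 3) = 6*(-2) = -12)
h(w, r) = -12 + r + w (h(w, r) = (w + r) - 12 = (r + w) - 12 = -12 + r + w)
X(41) + h(52, -25) = -26*41 + (-12 - 25 + 52) = -1066 + 15 = -1051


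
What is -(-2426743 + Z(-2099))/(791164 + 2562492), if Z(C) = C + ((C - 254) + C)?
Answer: 1216647/1676828 ≈ 0.72556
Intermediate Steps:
Z(C) = -254 + 3*C (Z(C) = C + ((-254 + C) + C) = C + (-254 + 2*C) = -254 + 3*C)
-(-2426743 + Z(-2099))/(791164 + 2562492) = -(-2426743 + (-254 + 3*(-2099)))/(791164 + 2562492) = -(-2426743 + (-254 - 6297))/3353656 = -(-2426743 - 6551)/3353656 = -(-2433294)/3353656 = -1*(-1216647/1676828) = 1216647/1676828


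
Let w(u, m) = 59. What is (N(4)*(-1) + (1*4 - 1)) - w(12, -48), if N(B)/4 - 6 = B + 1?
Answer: -100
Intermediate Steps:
N(B) = 28 + 4*B (N(B) = 24 + 4*(B + 1) = 24 + 4*(1 + B) = 24 + (4 + 4*B) = 28 + 4*B)
(N(4)*(-1) + (1*4 - 1)) - w(12, -48) = ((28 + 4*4)*(-1) + (1*4 - 1)) - 1*59 = ((28 + 16)*(-1) + (4 - 1)) - 59 = (44*(-1) + 3) - 59 = (-44 + 3) - 59 = -41 - 59 = -100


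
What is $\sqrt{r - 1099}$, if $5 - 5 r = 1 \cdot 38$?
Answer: $\frac{2 i \sqrt{6910}}{5} \approx 33.251 i$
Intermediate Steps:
$r = - \frac{33}{5}$ ($r = 1 - \frac{1 \cdot 38}{5} = 1 - \frac{38}{5} = - \frac{33}{5} \approx -6.6$)
$\sqrt{r - 1099} = \sqrt{- \frac{33}{5} - 1099} = \sqrt{- \frac{5528}{5}} = \frac{2 i \sqrt{6910}}{5}$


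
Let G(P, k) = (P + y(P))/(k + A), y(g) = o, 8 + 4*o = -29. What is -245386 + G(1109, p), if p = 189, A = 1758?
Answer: -1911061769/7788 ≈ -2.4539e+5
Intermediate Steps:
o = -37/4 (o = -2 + (¼)*(-29) = -2 - 29/4 = -37/4 ≈ -9.2500)
y(g) = -37/4
G(P, k) = (-37/4 + P)/(1758 + k) (G(P, k) = (P - 37/4)/(k + 1758) = (-37/4 + P)/(1758 + k))
-245386 + G(1109, p) = -245386 + (-37/4 + 1109)/(1758 + 189) = -245386 + (4399/4)/1947 = -245386 + (1/1947)*(4399/4) = -245386 + 4399/7788 = -1911061769/7788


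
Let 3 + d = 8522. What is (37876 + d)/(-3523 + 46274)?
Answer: 46395/42751 ≈ 1.0852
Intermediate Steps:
d = 8519 (d = -3 + 8522 = 8519)
(37876 + d)/(-3523 + 46274) = (37876 + 8519)/(-3523 + 46274) = 46395/42751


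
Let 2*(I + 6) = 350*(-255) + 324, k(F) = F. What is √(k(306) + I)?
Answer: 3*I*√4907 ≈ 210.15*I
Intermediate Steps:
I = -44469 (I = -6 + (350*(-255) + 324)/2 = -6 + (-89250 + 324)/2 = -6 + (½)*(-88926) = -6 - 44463 = -44469)
√(k(306) + I) = √(306 - 44469) = √(-44163) = 3*I*√4907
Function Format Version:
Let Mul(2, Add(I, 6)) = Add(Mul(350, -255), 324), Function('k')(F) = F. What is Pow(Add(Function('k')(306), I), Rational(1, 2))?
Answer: Mul(3, I, Pow(4907, Rational(1, 2))) ≈ Mul(210.15, I)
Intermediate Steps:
I = -44469 (I = Add(-6, Mul(Rational(1, 2), Add(Mul(350, -255), 324))) = Add(-6, Mul(Rational(1, 2), Add(-89250, 324))) = Add(-6, Mul(Rational(1, 2), -88926)) = Add(-6, -44463) = -44469)
Pow(Add(Function('k')(306), I), Rational(1, 2)) = Pow(Add(306, -44469), Rational(1, 2)) = Pow(-44163, Rational(1, 2)) = Mul(3, I, Pow(4907, Rational(1, 2)))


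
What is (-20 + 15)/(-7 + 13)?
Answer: -5/6 ≈ -0.83333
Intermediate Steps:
(-20 + 15)/(-7 + 13) = -5/6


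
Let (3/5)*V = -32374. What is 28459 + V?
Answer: -76493/3 ≈ -25498.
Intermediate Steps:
V = -161870/3 (V = (5/3)*(-32374) = -161870/3 ≈ -53957.)
28459 + V = 28459 - 161870/3 = -76493/3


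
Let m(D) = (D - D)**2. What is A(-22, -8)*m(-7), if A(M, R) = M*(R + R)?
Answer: 0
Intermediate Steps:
A(M, R) = 2*M*R (A(M, R) = M*(2*R) = 2*M*R)
m(D) = 0 (m(D) = 0**2 = 0)
A(-22, -8)*m(-7) = (2*(-22)*(-8))*0 = 352*0 = 0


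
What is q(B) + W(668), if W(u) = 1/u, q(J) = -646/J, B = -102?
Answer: 12695/2004 ≈ 6.3348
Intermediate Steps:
q(B) + W(668) = -646/(-102) + 1/668 = -646*(-1/102) + 1/668 = 19/3 + 1/668 = 12695/2004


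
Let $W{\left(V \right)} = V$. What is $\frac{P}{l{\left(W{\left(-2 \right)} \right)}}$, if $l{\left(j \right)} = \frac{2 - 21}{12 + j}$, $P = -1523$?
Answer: $\frac{15230}{19} \approx 801.58$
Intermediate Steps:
$l{\left(j \right)} = - \frac{19}{12 + j}$
$\frac{P}{l{\left(W{\left(-2 \right)} \right)}} = - \frac{1523}{\left(-19\right) \frac{1}{12 - 2}} = - \frac{1523}{\left(-19\right) \frac{1}{10}} = - \frac{1523}{- \frac{19}{10}} = \left(-1523\right) \left(- \frac{10}{19}\right) = \frac{15230}{19}$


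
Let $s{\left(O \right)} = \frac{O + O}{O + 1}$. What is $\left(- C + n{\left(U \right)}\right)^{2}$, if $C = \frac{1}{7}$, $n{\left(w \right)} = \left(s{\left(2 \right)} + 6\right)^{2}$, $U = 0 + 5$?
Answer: $\frac{11417641}{3969} \approx 2876.7$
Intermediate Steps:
$s{\left(O \right)} = \frac{2 O}{1 + O}$
$U = 5$
$n{\left(w \right)} = \frac{484}{9}$ ($n{\left(w \right)} = \left(2 \cdot 2 \frac{1}{1 + 2} + 6\right)^{2} = \left(2 \cdot 2 \cdot \frac{1}{3} + 6\right)^{2} = \left(\frac{4}{3} + 6\right)^{2} = \left(\frac{22}{3}\right)^{2} = \frac{484}{9}$)
$C = \frac{1}{7} \approx 0.14286$
$\left(- C + n{\left(U \right)}\right)^{2} = \left(\left(-1\right) \frac{1}{7} + \frac{484}{9}\right)^{2} = \left(- \frac{1}{7} + \frac{484}{9}\right)^{2} = \left(\frac{3379}{63}\right)^{2} = \frac{11417641}{3969}$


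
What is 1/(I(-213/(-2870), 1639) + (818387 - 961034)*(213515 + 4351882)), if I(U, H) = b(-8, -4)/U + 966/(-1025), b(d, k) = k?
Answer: -218325/142182013589638933 ≈ -1.5355e-12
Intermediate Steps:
I(U, H) = -966/1025 - 4/U (I(U, H) = -4/U + 966/(-1025) = -4/U + 966*(-1/1025) = -4/U - 966/1025 = -966/1025 - 4/U)
1/(I(-213/(-2870), 1639) + (818387 - 961034)*(213515 + 4351882)) = 1/((-966/1025 - 4/((-213/(-2870)))) + (818387 - 961034)*(213515 + 4351882)) = 1/((-966/1025 - 4/((-213*(-1/2870)))) - 142647*4565397) = 1/((-966/1025 - 4/213/2870) - 651240185859) = 1/((-966/1025 - 4*2870/213) - 651240185859) = 1/((-966/1025 - 11480/213) - 651240185859) = 1/(-11972758/218325 - 651240185859) = 1/(-142182013589638933/218325) = -218325/142182013589638933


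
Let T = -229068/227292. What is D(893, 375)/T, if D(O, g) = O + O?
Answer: -33828626/19089 ≈ -1772.2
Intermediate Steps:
D(O, g) = 2*O
T = -19089/18941 (T = -229068*1/227292 = -19089/18941 ≈ -1.0078)
D(893, 375)/T = (2*893)/(-19089/18941) = 1786*(-18941/19089) = -33828626/19089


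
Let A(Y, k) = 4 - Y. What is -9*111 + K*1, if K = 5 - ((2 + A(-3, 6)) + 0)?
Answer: -1003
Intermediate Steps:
K = -4 (K = 5 - ((2 + (4 - 1*(-3))) + 0) = 5 - ((2 + (4 + 3)) + 0) = 5 - ((2 + 7) + 0) = 5 - (9 + 0) = 5 - 1*9 = 5 - 9 = -4)
-9*111 + K*1 = -9*111 - 4*1 = -999 - 4 = -1003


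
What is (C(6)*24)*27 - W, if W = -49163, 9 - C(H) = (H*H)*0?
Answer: 54995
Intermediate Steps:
C(H) = 9 (C(H) = 9 - H*H*0 = 9 - H**2*0 = 9 - 1*0 = 9 + 0 = 9)
(C(6)*24)*27 - W = (9*24)*27 - 1*(-49163) = 216*27 + 49163 = 5832 + 49163 = 54995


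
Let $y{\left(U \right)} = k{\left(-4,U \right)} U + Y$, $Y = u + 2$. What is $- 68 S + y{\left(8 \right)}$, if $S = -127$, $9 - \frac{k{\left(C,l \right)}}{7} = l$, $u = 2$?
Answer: $8696$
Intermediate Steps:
$k{\left(C,l \right)} = 63 - 7 l$
$Y = 4$ ($Y = 2 + 2 = 4$)
$y{\left(U \right)} = 4 + U \left(63 - 7 U\right)$ ($y{\left(U \right)} = \left(63 - 7 U\right) U + 4 = U \left(63 - 7 U\right) + 4 = 4 + U \left(63 - 7 U\right)$)
$- 68 S + y{\left(8 \right)} = \left(-68\right) \left(-127\right) - \left(-4 + 56 \left(-9 + 8\right)\right) = 8636 - \left(-4 + 56 \left(-1\right)\right) = 8636 + \left(4 + 56\right) = 8636 + 60 = 8696$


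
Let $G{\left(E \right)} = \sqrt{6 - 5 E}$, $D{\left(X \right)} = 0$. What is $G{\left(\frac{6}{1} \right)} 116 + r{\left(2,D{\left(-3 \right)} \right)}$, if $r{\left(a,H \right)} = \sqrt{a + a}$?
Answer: $2 + 232 i \sqrt{6} \approx 2.0 + 568.28 i$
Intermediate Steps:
$r{\left(a,H \right)} = \sqrt{2} \sqrt{a}$ ($r{\left(a,H \right)} = \sqrt{2 a} = \sqrt{2} \sqrt{a}$)
$G{\left(\frac{6}{1} \right)} 116 + r{\left(2,D{\left(-3 \right)} \right)} = \sqrt{6 - 5 \cdot \frac{6}{1}} \cdot 116 + \sqrt{2} \sqrt{2} = \sqrt{6 - 5 \cdot 6 \cdot 1} \cdot 116 + 2 = \sqrt{6 - 30} \cdot 116 + 2 = \sqrt{-24} \cdot 116 + 2 = 2 i \sqrt{6} \cdot 116 + 2 = 232 i \sqrt{6} + 2 = 2 + 232 i \sqrt{6}$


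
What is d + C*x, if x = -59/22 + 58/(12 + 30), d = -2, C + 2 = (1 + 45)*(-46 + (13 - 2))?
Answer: 483944/231 ≈ 2095.0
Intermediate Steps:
C = -1612 (C = -2 + (1 + 45)*(-46 + (13 - 2)) = -2 + 46*(-46 + 11) = -2 + 46*(-35) = -2 - 1610 = -1612)
x = -601/462 (x = -59*1/22 + 58/42 = -59/22 + 58*(1/42) = -59/22 + 29/21 = -601/462 ≈ -1.3009)
d + C*x = -2 - 1612*(-601/462) = -2 + 484406/231 = 483944/231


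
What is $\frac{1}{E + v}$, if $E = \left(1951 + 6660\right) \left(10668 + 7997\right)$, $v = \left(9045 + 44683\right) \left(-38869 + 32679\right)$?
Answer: $- \frac{1}{171852005} \approx -5.819 \cdot 10^{-9}$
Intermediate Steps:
$v = -332576320$ ($v = 53728 \left(-6190\right) = -332576320$)
$E = 160724315$ ($E = 8611 \cdot 18665 = 160724315$)
$\frac{1}{E + v} = \frac{1}{160724315 - 332576320} = \frac{1}{-171852005} = - \frac{1}{171852005}$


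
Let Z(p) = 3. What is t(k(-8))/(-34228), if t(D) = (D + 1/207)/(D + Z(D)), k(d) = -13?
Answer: -269/7085196 ≈ -3.7966e-5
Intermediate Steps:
t(D) = (1/207 + D)/(3 + D) (t(D) = (D + 1/207)/(D + 3) = (D + 1/207)/(3 + D) = (1/207 + D)/(3 + D))
t(k(-8))/(-34228) = ((1/207 - 13)/(3 - 13))/(-34228) = (-2690/207/(-10))*(-1/34228) = -⅒*(-2690/207)*(-1/34228) = (269/207)*(-1/34228) = -269/7085196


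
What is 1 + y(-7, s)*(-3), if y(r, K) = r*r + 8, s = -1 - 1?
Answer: -170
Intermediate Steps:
s = -2
y(r, K) = 8 + r² (y(r, K) = r² + 8 = 8 + r²)
1 + y(-7, s)*(-3) = 1 + (8 + (-7)²)*(-3) = 1 + (8 + 49)*(-3) = 1 + 57*(-3) = 1 - 171 = -170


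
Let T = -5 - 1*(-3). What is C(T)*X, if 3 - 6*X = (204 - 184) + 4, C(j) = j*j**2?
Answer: 28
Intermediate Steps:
T = -2 (T = -5 + 3 = -2)
C(j) = j**3
X = -7/2 (X = 1/2 - ((204 - 184) + 4)/6 = 1/2 - (20 + 4)/6 = 1/2 - 1/6*24 = 1/2 - 4 = -7/2 ≈ -3.5000)
C(T)*X = (-2)**3*(-7/2) = -8*(-7/2) = 28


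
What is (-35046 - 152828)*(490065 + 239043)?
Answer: -136980436392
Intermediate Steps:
(-35046 - 152828)*(490065 + 239043) = -187874*729108 = -136980436392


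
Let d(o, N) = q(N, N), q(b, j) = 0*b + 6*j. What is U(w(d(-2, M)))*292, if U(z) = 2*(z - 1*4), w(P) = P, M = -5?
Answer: -19856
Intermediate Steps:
q(b, j) = 6*j (q(b, j) = 0 + 6*j = 6*j)
d(o, N) = 6*N
U(z) = -8 + 2*z (U(z) = 2*(z - 4) = 2*(-4 + z) = -8 + 2*z)
U(w(d(-2, M)))*292 = (-8 + 2*(6*(-5)))*292 = (-8 + 2*(-30))*292 = (-8 - 60)*292 = -68*292 = -19856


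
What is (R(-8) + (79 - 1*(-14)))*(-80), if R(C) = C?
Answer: -6800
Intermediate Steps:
(R(-8) + (79 - 1*(-14)))*(-80) = (-8 + (79 - 1*(-14)))*(-80) = (-8 + (79 + 14))*(-80) = (-8 + 93)*(-80) = 85*(-80) = -6800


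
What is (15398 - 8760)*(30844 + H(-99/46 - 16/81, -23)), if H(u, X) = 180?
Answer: 205937312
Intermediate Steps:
(15398 - 8760)*(30844 + H(-99/46 - 16/81, -23)) = (15398 - 8760)*(30844 + 180) = 6638*31024 = 205937312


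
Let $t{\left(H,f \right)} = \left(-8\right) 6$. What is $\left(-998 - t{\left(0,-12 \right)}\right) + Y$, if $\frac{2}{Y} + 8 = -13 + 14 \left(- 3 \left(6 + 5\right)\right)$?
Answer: $- \frac{458852}{483} \approx -950.0$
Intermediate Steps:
$t{\left(H,f \right)} = -48$
$Y = - \frac{2}{483}$ ($Y = \frac{2}{-8 + \left(-13 + 14 \left(- 3 \left(6 + 5\right)\right)\right)} = \frac{2}{-8 + \left(-13 + 14 \left(\left(-3\right) 11\right)\right)} = \frac{2}{-8 + \left(-13 + 14 \left(-33\right)\right)} = \frac{2}{-8 - 475} = \frac{2}{-483} = 2 \left(- \frac{1}{483}\right) = - \frac{2}{483} \approx -0.0041408$)
$\left(-998 - t{\left(0,-12 \right)}\right) + Y = \left(-998 - -48\right) - \frac{2}{483} = \left(-998 + 48\right) - \frac{2}{483} = -950 - \frac{2}{483} = - \frac{458852}{483}$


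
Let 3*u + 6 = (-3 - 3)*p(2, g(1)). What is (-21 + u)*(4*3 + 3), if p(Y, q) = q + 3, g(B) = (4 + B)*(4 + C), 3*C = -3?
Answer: -885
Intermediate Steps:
C = -1 (C = (⅓)*(-3) = -1)
g(B) = 12 + 3*B (g(B) = (4 + B)*(4 - 1) = (4 + B)*3 = 12 + 3*B)
p(Y, q) = 3 + q
u = -38 (u = -2 + ((-3 - 3)*(3 + (12 + 3*1)))/3 = -2 + (-6*(3 + (12 + 3)))/3 = -2 + (-6*(3 + 15))/3 = -2 + (-6*18)/3 = -2 + (⅓)*(-108) = -2 - 36 = -38)
(-21 + u)*(4*3 + 3) = (-21 - 38)*(4*3 + 3) = -59*(12 + 3) = -59*15 = -885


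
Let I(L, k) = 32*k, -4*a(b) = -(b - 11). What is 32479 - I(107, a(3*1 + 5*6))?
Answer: 32303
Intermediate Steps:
a(b) = -11/4 + b/4 (a(b) = -(-1)*(b - 11)/4 = -(-1)*(-11 + b)/4 = -(11 - b)/4 = -11/4 + b/4)
32479 - I(107, a(3*1 + 5*6)) = 32479 - 32*(-11/4 + (3*1 + 5*6)/4) = 32479 - 32*(-11/4 + (3 + 30)/4) = 32479 - 32*(-11/4 + (¼)*33) = 32479 - 32*(-11/4 + 33/4) = 32479 - 32*11/2 = 32479 - 1*176 = 32479 - 176 = 32303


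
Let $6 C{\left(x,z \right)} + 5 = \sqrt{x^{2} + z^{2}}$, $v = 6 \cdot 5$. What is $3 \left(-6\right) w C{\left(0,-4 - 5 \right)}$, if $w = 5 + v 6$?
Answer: $-2220$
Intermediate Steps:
$v = 30$
$w = 185$ ($w = 5 + 30 \cdot 6 = 5 + 180 = 185$)
$C{\left(x,z \right)} = - \frac{5}{6} + \frac{\sqrt{x^{2} + z^{2}}}{6}$
$3 \left(-6\right) w C{\left(0,-4 - 5 \right)} = 3 \left(-6\right) 185 \left(- \frac{5}{6} + \frac{\sqrt{0^{2} + \left(-4 - 5\right)^{2}}}{6}\right) = \left(-18\right) 185 \left(- \frac{5}{6} + \frac{\sqrt{0 + \left(-4 - 5\right)^{2}}}{6}\right) = - 3330 \left(- \frac{5}{6} + \frac{\sqrt{0 + \left(-9\right)^{2}}}{6}\right) = - 3330 \left(- \frac{5}{6} + \frac{\sqrt{0 + 81}}{6}\right) = - 3330 \left(- \frac{5}{6} + \frac{\sqrt{81}}{6}\right) = - 3330 \left(- \frac{5}{6} + \frac{1}{6} \cdot 9\right) = - 3330 \left(- \frac{5}{6} + \frac{3}{2}\right) = \left(-3330\right) \frac{2}{3} = -2220$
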